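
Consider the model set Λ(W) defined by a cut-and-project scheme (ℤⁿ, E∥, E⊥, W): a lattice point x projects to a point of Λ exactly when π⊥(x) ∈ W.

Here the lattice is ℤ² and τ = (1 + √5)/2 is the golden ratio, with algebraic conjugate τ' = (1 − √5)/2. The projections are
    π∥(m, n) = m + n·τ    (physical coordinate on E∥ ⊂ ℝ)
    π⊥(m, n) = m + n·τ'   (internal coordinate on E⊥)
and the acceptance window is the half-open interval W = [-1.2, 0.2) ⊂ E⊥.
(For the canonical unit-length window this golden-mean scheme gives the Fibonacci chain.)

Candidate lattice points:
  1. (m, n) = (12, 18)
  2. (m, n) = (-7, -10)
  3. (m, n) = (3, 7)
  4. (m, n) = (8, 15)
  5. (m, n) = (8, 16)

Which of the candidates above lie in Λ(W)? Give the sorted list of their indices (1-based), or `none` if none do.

τ' = (1−√5)/2 ≈ -0.6180.
[1] lift (12,18): star map gives 0.8754; window check -1.2 ≤ 0.8754 < 0.2 is false → out
[2] lift (-7,-10): star map gives -0.8197; window check -1.2 ≤ -0.8197 < 0.2 is true → IN Λ
[3] lift (3,7): star map gives -1.3262; window check -1.2 ≤ -1.3262 < 0.2 is false → out
[4] lift (8,15): star map gives -1.2705; window check -1.2 ≤ -1.2705 < 0.2 is false → out
[5] lift (8,16): star map gives -1.8885; window check -1.2 ≤ -1.8885 < 0.2 is false → out

2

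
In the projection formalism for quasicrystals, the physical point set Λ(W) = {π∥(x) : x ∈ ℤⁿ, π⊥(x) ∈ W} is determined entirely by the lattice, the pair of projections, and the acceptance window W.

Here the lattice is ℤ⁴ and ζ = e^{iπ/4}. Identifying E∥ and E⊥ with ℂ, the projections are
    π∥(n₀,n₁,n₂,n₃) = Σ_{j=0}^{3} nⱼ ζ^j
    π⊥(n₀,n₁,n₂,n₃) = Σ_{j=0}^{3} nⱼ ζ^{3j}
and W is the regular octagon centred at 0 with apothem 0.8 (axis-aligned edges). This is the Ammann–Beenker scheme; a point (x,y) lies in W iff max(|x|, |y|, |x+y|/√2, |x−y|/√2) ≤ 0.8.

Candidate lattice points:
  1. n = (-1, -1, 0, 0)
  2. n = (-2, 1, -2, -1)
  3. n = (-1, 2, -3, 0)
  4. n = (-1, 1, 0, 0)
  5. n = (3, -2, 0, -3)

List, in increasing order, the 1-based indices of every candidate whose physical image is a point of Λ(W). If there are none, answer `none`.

Internal map: ζ^{3j} for j=0..3 gives (1,0), (−√2/2,√2/2), (0,−1), (√2/2,√2/2).
candidate 1: n = (-1, -1, 0, 0) → π⊥ ≈ (-0.292893, -0.707107); max(|x|,|y|,|x±y|/√2) = 0.707107 ≤ 0.8 ⇒ ∈ W
candidate 2: n = (-2, 1, -2, -1) → π⊥ ≈ (-3.414214, +2.000000); max(|x|,|y|,|x±y|/√2) = 3.828427 > 0.8 ⇒ ∉ W
candidate 3: n = (-1, 2, -3, 0) → π⊥ ≈ (-2.414214, +4.414214); max(|x|,|y|,|x±y|/√2) = 4.828427 > 0.8 ⇒ ∉ W
candidate 4: n = (-1, 1, 0, 0) → π⊥ ≈ (-1.707107, +0.707107); max(|x|,|y|,|x±y|/√2) = 1.707107 > 0.8 ⇒ ∉ W
candidate 5: n = (3, -2, 0, -3) → π⊥ ≈ (+2.292893, -3.535534); max(|x|,|y|,|x±y|/√2) = 4.121320 > 0.8 ⇒ ∉ W

1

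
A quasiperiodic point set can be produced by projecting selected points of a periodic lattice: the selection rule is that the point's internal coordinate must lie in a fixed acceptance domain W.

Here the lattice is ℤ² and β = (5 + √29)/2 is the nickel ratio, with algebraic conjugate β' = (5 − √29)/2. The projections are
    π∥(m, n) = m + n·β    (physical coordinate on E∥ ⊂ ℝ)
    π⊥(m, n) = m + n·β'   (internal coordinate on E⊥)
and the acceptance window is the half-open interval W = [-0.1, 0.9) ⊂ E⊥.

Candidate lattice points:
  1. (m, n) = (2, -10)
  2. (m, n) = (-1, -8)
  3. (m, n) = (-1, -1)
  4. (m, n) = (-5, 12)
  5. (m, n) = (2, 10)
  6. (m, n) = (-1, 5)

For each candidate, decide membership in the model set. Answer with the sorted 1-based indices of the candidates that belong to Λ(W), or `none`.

Numerically β ≈ 5.1926 and β' = −1/β ≈ -0.1926.
[1] lift (2,-10): star map gives 3.9258; window check -0.1 ≤ 3.9258 < 0.9 is false → out
[2] lift (-1,-8): star map gives 0.5407; window check -0.1 ≤ 0.5407 < 0.9 is true → IN Λ
[3] lift (-1,-1): star map gives -0.8074; window check -0.1 ≤ -0.8074 < 0.9 is false → out
[4] lift (-5,12): star map gives -7.3110; window check -0.1 ≤ -7.3110 < 0.9 is false → out
[5] lift (2,10): star map gives 0.0742; window check -0.1 ≤ 0.0742 < 0.9 is true → IN Λ
[6] lift (-1,5): star map gives -1.9629; window check -0.1 ≤ -1.9629 < 0.9 is false → out

2, 5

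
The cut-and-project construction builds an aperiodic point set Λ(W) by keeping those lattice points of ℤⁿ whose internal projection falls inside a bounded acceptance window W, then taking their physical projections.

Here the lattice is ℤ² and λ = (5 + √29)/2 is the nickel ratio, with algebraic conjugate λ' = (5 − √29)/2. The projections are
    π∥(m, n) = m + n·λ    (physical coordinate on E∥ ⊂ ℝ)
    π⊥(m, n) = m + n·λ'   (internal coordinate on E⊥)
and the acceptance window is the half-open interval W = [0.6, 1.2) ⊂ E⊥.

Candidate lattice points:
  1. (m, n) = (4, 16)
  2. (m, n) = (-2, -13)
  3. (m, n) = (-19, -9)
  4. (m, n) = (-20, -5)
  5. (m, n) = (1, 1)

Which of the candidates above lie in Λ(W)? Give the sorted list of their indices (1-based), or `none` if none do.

1, 5

Numerically λ ≈ 5.192582 and λ' = −1/λ ≈ -0.192582.
candidate 1: (m,n)=(4,16) → π∥ = 4+16·λ ≈ 87.081318, π⊥ = 4+16·λ' ≈ 0.918682 ∈ [0.6, 1.2) ⇒ IN Λ
candidate 2: (m,n)=(-2,-13) → π∥ = -2-13·λ ≈ -69.503571, π⊥ = -2-13·λ' ≈ 0.503571 ∉ [0.6, 1.2) ⇒ out
candidate 3: (m,n)=(-19,-9) → π∥ = -19-9·λ ≈ -65.733242, π⊥ = -19-9·λ' ≈ -17.266758 ∉ [0.6, 1.2) ⇒ out
candidate 4: (m,n)=(-20,-5) → π∥ = -20-5·λ ≈ -45.962912, π⊥ = -20-5·λ' ≈ -19.037088 ∉ [0.6, 1.2) ⇒ out
candidate 5: (m,n)=(1,1) → π∥ = 1+1·λ ≈ 6.192582, π⊥ = 1+1·λ' ≈ 0.807418 ∈ [0.6, 1.2) ⇒ IN Λ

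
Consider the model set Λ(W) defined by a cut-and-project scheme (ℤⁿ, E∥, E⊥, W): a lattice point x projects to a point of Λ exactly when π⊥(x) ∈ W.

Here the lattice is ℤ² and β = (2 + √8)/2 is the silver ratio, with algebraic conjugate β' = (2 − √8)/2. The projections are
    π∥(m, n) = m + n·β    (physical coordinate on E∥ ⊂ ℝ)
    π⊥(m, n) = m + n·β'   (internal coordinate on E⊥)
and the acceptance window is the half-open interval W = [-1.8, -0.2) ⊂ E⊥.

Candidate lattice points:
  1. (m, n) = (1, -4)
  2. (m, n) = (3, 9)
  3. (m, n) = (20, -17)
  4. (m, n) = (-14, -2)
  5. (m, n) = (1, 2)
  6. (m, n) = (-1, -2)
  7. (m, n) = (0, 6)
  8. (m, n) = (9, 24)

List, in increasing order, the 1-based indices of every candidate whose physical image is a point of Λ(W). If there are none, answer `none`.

2, 8

Compute β' = (2−√8)/2 = -0.41421, so π⊥(m,n) = m -0.41421·n.
[1] lift (1,-4): star map gives 2.65685; window check -1.8 ≤ 2.65685 < -0.2 is false → out
[2] lift (3,9): star map gives -0.72792; window check -1.8 ≤ -0.72792 < -0.2 is true → IN Λ
[3] lift (20,-17): star map gives 27.04163; window check -1.8 ≤ 27.04163 < -0.2 is false → out
[4] lift (-14,-2): star map gives -13.17157; window check -1.8 ≤ -13.17157 < -0.2 is false → out
[5] lift (1,2): star map gives 0.17157; window check -1.8 ≤ 0.17157 < -0.2 is false → out
[6] lift (-1,-2): star map gives -0.17157; window check -1.8 ≤ -0.17157 < -0.2 is false → out
[7] lift (0,6): star map gives -2.48528; window check -1.8 ≤ -2.48528 < -0.2 is false → out
[8] lift (9,24): star map gives -0.94113; window check -1.8 ≤ -0.94113 < -0.2 is true → IN Λ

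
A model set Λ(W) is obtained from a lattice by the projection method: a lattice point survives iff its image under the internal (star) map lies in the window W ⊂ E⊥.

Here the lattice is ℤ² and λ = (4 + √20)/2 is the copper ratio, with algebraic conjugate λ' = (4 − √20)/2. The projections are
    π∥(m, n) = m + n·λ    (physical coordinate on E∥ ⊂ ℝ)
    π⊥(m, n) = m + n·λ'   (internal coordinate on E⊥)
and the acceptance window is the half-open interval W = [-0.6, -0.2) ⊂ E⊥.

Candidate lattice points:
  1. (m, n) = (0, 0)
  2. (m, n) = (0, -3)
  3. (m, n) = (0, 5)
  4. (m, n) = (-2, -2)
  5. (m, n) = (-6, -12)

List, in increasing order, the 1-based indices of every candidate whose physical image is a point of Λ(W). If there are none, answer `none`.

λ' = (4−√20)/2 ≈ -0.236068.
candidate 1: (m,n)=(0,0) → π∥ = 0+0·λ ≈ 0.000000, π⊥ = 0+0·λ' ≈ 0.000000 ∉ [-0.6, -0.2) ⇒ out
candidate 2: (m,n)=(0,-3) → π∥ = 0-3·λ ≈ -12.708204, π⊥ = 0-3·λ' ≈ 0.708204 ∉ [-0.6, -0.2) ⇒ out
candidate 3: (m,n)=(0,5) → π∥ = 0+5·λ ≈ 21.180340, π⊥ = 0+5·λ' ≈ -1.180340 ∉ [-0.6, -0.2) ⇒ out
candidate 4: (m,n)=(-2,-2) → π∥ = -2-2·λ ≈ -10.472136, π⊥ = -2-2·λ' ≈ -1.527864 ∉ [-0.6, -0.2) ⇒ out
candidate 5: (m,n)=(-6,-12) → π∥ = -6-12·λ ≈ -56.832816, π⊥ = -6-12·λ' ≈ -3.167184 ∉ [-0.6, -0.2) ⇒ out

none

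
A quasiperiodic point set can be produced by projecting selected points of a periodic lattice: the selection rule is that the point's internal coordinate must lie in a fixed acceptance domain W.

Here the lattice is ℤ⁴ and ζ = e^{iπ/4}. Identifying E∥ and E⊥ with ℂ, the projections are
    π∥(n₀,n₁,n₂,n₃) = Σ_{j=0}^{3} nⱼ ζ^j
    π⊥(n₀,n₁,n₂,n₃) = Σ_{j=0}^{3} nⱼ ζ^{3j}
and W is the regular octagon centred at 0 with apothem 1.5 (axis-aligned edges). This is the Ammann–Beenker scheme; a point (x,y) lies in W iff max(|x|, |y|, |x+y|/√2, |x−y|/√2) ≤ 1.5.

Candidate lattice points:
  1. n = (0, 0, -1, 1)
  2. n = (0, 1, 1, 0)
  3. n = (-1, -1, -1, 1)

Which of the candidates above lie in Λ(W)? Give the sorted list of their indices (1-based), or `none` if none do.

2, 3

π⊥(n) = n₀ + n₁ζ³ + n₂ζ⁶ + n₃ζ⁹ where ζ = e^{iπ/4}.
candidate 1: n = (0, 0, -1, 1) → π⊥ ≈ (+0.70711, +1.70711); max(|x|,|y|,|x±y|/√2) = 1.70711 > 1.5 ⇒ ∉ W
candidate 2: n = (0, 1, 1, 0) → π⊥ ≈ (-0.70711, -0.29289); max(|x|,|y|,|x±y|/√2) = 0.70711 ≤ 1.5 ⇒ ∈ W
candidate 3: n = (-1, -1, -1, 1) → π⊥ ≈ (+0.41421, +1.00000); max(|x|,|y|,|x±y|/√2) = 1.00000 ≤ 1.5 ⇒ ∈ W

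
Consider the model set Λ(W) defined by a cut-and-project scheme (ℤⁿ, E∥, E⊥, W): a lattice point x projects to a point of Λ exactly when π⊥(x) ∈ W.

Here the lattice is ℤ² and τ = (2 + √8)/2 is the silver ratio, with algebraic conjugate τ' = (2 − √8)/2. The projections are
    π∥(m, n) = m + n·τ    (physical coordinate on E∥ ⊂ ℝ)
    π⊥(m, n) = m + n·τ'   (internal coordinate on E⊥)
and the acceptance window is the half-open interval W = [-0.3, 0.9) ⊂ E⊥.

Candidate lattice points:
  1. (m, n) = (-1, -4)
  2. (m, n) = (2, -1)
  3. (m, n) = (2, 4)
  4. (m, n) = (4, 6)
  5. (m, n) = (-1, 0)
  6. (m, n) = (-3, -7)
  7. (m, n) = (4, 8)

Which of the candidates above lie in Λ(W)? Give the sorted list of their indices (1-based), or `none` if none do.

1, 3, 6, 7

Compute τ' = (2−√8)/2 = -0.4142, so π⊥(m,n) = m -0.4142·n.
[1] lift (-1,-4): star map gives 0.6569; window check -0.3 ≤ 0.6569 < 0.9 is true → IN Λ
[2] lift (2,-1): star map gives 2.4142; window check -0.3 ≤ 2.4142 < 0.9 is false → out
[3] lift (2,4): star map gives 0.3431; window check -0.3 ≤ 0.3431 < 0.9 is true → IN Λ
[4] lift (4,6): star map gives 1.5147; window check -0.3 ≤ 1.5147 < 0.9 is false → out
[5] lift (-1,0): star map gives -1.0000; window check -0.3 ≤ -1.0000 < 0.9 is false → out
[6] lift (-3,-7): star map gives -0.1005; window check -0.3 ≤ -0.1005 < 0.9 is true → IN Λ
[7] lift (4,8): star map gives 0.6863; window check -0.3 ≤ 0.6863 < 0.9 is true → IN Λ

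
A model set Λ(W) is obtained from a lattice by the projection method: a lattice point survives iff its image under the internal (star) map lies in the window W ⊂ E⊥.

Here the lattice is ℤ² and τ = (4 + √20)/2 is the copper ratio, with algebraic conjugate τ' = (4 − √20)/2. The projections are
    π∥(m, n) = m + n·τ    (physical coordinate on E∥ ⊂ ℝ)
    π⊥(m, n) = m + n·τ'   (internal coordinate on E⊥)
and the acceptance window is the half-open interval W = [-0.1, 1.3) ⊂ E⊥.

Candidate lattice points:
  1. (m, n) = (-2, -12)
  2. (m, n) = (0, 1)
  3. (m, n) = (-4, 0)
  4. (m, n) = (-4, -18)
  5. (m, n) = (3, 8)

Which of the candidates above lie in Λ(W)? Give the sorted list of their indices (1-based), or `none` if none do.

1, 4, 5

Numerically τ ≈ 4.23607 and τ' = −1/τ ≈ -0.23607.
[1] lift (-2,-12): star map gives 0.83282; window check -0.1 ≤ 0.83282 < 1.3 is true → IN Λ
[2] lift (0,1): star map gives -0.23607; window check -0.1 ≤ -0.23607 < 1.3 is false → out
[3] lift (-4,0): star map gives -4.00000; window check -0.1 ≤ -4.00000 < 1.3 is false → out
[4] lift (-4,-18): star map gives 0.24922; window check -0.1 ≤ 0.24922 < 1.3 is true → IN Λ
[5] lift (3,8): star map gives 1.11146; window check -0.1 ≤ 1.11146 < 1.3 is true → IN Λ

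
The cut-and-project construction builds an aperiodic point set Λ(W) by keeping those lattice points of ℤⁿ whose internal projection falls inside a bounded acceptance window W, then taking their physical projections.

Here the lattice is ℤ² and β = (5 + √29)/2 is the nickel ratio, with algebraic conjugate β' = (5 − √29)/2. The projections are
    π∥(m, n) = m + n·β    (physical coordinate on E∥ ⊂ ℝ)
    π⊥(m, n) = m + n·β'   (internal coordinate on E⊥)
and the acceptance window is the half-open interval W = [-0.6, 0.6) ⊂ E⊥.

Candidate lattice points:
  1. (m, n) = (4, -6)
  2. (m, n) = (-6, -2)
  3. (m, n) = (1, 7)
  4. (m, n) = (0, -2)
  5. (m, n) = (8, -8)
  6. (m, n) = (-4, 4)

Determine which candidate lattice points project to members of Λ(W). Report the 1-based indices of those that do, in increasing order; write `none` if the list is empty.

Numerically β ≈ 5.1926 and β' = −1/β ≈ -0.1926.
candidate 1: (m,n)=(4,-6) → π∥ = 4-6·β ≈ -27.1555, π⊥ = 4-6·β' ≈ 5.1555 ∉ [-0.6, 0.6) ⇒ out
candidate 2: (m,n)=(-6,-2) → π∥ = -6-2·β ≈ -16.3852, π⊥ = -6-2·β' ≈ -5.6148 ∉ [-0.6, 0.6) ⇒ out
candidate 3: (m,n)=(1,7) → π∥ = 1+7·β ≈ 37.3481, π⊥ = 1+7·β' ≈ -0.3481 ∈ [-0.6, 0.6) ⇒ IN Λ
candidate 4: (m,n)=(0,-2) → π∥ = 0-2·β ≈ -10.3852, π⊥ = 0-2·β' ≈ 0.3852 ∈ [-0.6, 0.6) ⇒ IN Λ
candidate 5: (m,n)=(8,-8) → π∥ = 8-8·β ≈ -33.5407, π⊥ = 8-8·β' ≈ 9.5407 ∉ [-0.6, 0.6) ⇒ out
candidate 6: (m,n)=(-4,4) → π∥ = -4+4·β ≈ 16.7703, π⊥ = -4+4·β' ≈ -4.7703 ∉ [-0.6, 0.6) ⇒ out

3, 4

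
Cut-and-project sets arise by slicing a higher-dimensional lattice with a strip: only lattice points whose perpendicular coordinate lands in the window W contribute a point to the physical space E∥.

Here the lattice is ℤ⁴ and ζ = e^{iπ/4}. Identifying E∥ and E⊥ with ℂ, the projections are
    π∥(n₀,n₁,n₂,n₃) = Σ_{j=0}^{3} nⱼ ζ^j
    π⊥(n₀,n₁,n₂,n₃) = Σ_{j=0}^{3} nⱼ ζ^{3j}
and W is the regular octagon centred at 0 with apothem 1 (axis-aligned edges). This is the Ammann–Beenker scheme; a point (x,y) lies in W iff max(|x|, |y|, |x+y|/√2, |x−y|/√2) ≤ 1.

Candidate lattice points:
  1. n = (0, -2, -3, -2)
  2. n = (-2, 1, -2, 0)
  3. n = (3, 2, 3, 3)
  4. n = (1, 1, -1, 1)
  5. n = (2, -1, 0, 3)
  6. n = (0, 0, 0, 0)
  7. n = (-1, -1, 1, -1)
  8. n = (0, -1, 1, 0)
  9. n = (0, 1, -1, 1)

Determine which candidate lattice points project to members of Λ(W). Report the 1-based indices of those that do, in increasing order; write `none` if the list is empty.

1, 6

With ζ = e^{iπ/4} the internal vectors are ζ^0,ζ^3,ζ^6,ζ^9.
#1 (0, -2, -3, -2): internal (0.0000, 0.1716); octagon support 0.1716 vs apothem 1 → ∈ W
#2 (-2, 1, -2, 0): internal (-2.7071, 2.7071); octagon support 3.8284 vs apothem 1 → ∉ W
#3 (3, 2, 3, 3): internal (3.7071, 0.5355); octagon support 3.7071 vs apothem 1 → ∉ W
#4 (1, 1, -1, 1): internal (1.0000, 2.4142); octagon support 2.4142 vs apothem 1 → ∉ W
#5 (2, -1, 0, 3): internal (4.8284, 1.4142); octagon support 4.8284 vs apothem 1 → ∉ W
#6 (0, 0, 0, 0): internal (0.0000, 0.0000); octagon support 0.0000 vs apothem 1 → ∈ W
#7 (-1, -1, 1, -1): internal (-1.0000, -2.4142); octagon support 2.4142 vs apothem 1 → ∉ W
#8 (0, -1, 1, 0): internal (0.7071, -1.7071); octagon support 1.7071 vs apothem 1 → ∉ W
#9 (0, 1, -1, 1): internal (0.0000, 2.4142); octagon support 2.4142 vs apothem 1 → ∉ W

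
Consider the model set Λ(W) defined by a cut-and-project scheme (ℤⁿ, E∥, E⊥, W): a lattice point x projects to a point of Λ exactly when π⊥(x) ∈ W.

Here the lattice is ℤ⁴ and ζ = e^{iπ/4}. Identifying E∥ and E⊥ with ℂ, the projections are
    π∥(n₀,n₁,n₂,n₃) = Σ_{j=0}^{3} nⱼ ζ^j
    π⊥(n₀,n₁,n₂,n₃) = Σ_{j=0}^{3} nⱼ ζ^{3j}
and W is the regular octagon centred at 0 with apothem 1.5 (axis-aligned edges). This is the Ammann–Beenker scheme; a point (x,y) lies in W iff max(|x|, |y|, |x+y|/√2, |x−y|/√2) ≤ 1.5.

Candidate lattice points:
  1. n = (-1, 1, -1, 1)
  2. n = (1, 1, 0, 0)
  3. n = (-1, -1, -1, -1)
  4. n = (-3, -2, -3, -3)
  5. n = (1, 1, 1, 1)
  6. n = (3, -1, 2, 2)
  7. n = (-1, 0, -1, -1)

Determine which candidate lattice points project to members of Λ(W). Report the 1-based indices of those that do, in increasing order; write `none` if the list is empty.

2, 3, 5

π⊥(n) = n₀ + n₁ζ³ + n₂ζ⁶ + n₃ζ⁹ where ζ = e^{iπ/4}.
#1 (-1, 1, -1, 1): internal (-1.00000, 2.41421); octagon support 2.41421 vs apothem 1.5 → ∉ W
#2 (1, 1, 0, 0): internal (0.29289, 0.70711); octagon support 0.70711 vs apothem 1.5 → ∈ W
#3 (-1, -1, -1, -1): internal (-1.00000, -0.41421); octagon support 1.00000 vs apothem 1.5 → ∈ W
#4 (-3, -2, -3, -3): internal (-3.70711, -0.53553); octagon support 3.70711 vs apothem 1.5 → ∉ W
#5 (1, 1, 1, 1): internal (1.00000, 0.41421); octagon support 1.00000 vs apothem 1.5 → ∈ W
#6 (3, -1, 2, 2): internal (5.12132, -1.29289); octagon support 5.12132 vs apothem 1.5 → ∉ W
#7 (-1, 0, -1, -1): internal (-1.70711, 0.29289); octagon support 1.70711 vs apothem 1.5 → ∉ W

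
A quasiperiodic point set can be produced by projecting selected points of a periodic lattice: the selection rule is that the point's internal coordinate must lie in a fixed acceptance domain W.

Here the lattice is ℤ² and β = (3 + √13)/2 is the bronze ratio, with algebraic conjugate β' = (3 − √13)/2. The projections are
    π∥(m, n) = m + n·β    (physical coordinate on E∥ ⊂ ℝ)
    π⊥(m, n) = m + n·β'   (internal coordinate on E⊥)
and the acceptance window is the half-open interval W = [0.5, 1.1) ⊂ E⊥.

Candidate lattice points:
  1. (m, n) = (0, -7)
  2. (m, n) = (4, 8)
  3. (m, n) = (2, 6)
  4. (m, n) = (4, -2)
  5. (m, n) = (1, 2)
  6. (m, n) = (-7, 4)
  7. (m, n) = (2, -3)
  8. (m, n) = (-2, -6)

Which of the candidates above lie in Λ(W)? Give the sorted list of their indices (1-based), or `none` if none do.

Compute β' = (3−√13)/2 = -0.3028, so π⊥(m,n) = m -0.3028·n.
[1] lift (0,-7): star map gives 2.1194; window check 0.5 ≤ 2.1194 < 1.1 is false → out
[2] lift (4,8): star map gives 1.5778; window check 0.5 ≤ 1.5778 < 1.1 is false → out
[3] lift (2,6): star map gives 0.1833; window check 0.5 ≤ 0.1833 < 1.1 is false → out
[4] lift (4,-2): star map gives 4.6056; window check 0.5 ≤ 4.6056 < 1.1 is false → out
[5] lift (1,2): star map gives 0.3944; window check 0.5 ≤ 0.3944 < 1.1 is false → out
[6] lift (-7,4): star map gives -8.2111; window check 0.5 ≤ -8.2111 < 1.1 is false → out
[7] lift (2,-3): star map gives 2.9083; window check 0.5 ≤ 2.9083 < 1.1 is false → out
[8] lift (-2,-6): star map gives -0.1833; window check 0.5 ≤ -0.1833 < 1.1 is false → out

none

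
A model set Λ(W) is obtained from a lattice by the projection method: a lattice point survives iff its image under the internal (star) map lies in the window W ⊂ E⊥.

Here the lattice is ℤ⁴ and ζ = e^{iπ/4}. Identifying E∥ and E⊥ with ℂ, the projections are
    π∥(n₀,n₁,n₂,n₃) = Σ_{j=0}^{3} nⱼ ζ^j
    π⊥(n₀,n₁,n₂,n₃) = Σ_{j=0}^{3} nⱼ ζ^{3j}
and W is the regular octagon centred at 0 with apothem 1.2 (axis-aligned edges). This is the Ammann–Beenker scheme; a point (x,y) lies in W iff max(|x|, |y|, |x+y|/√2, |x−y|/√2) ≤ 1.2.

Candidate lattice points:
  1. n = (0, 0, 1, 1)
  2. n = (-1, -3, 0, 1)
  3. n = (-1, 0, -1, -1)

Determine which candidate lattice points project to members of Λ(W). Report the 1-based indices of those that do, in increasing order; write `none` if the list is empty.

Internal map: ζ^{3j} for j=0..3 gives (1,0), (−√2/2,√2/2), (0,−1), (√2/2,√2/2).
#1 (0, 0, 1, 1): internal (0.707107, -0.292893); octagon support 0.707107 vs apothem 1.2 → ∈ W
#2 (-1, -3, 0, 1): internal (1.828427, -1.414214); octagon support 2.292893 vs apothem 1.2 → ∉ W
#3 (-1, 0, -1, -1): internal (-1.707107, 0.292893); octagon support 1.707107 vs apothem 1.2 → ∉ W

1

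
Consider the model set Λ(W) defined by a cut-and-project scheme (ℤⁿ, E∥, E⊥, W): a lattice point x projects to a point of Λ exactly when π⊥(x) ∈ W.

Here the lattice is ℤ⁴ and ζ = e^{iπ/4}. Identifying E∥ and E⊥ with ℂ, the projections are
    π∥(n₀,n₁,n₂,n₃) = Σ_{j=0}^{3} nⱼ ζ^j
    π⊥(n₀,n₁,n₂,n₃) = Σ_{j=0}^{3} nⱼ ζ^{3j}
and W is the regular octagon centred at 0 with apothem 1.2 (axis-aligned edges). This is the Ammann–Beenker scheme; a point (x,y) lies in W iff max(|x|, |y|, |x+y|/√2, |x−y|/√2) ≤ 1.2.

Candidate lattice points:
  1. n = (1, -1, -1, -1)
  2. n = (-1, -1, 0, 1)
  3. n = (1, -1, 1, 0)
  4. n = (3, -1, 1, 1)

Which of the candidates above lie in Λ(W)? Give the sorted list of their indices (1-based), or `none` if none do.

With ζ = e^{iπ/4} the internal vectors are ζ^0,ζ^3,ζ^6,ζ^9.
candidate 1: n = (1, -1, -1, -1) → π⊥ ≈ (+1.000000, -0.414214); max(|x|,|y|,|x±y|/√2) = 1.000000 ≤ 1.2 ⇒ ∈ W
candidate 2: n = (-1, -1, 0, 1) → π⊥ ≈ (+0.414214, +0.000000); max(|x|,|y|,|x±y|/√2) = 0.414214 ≤ 1.2 ⇒ ∈ W
candidate 3: n = (1, -1, 1, 0) → π⊥ ≈ (+1.707107, -1.707107); max(|x|,|y|,|x±y|/√2) = 2.414214 > 1.2 ⇒ ∉ W
candidate 4: n = (3, -1, 1, 1) → π⊥ ≈ (+4.414214, -1.000000); max(|x|,|y|,|x±y|/√2) = 4.414214 > 1.2 ⇒ ∉ W

1, 2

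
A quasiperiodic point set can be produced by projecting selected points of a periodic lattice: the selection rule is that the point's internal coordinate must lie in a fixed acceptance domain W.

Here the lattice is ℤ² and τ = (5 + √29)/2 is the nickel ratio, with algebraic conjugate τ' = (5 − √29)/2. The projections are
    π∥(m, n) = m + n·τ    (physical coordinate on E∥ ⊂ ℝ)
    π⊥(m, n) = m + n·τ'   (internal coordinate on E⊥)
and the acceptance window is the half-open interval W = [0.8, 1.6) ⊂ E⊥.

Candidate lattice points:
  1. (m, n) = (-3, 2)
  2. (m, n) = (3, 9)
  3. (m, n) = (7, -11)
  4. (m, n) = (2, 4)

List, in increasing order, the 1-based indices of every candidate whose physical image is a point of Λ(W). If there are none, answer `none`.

2, 4

Numerically τ ≈ 5.192582 and τ' = −1/τ ≈ -0.192582.
candidate 1: (m,n)=(-3,2) → π∥ = -3+2·τ ≈ 7.385165, π⊥ = -3+2·τ' ≈ -3.385165 ∉ [0.8, 1.6) ⇒ out
candidate 2: (m,n)=(3,9) → π∥ = 3+9·τ ≈ 49.733242, π⊥ = 3+9·τ' ≈ 1.266758 ∈ [0.8, 1.6) ⇒ IN Λ
candidate 3: (m,n)=(7,-11) → π∥ = 7-11·τ ≈ -50.118406, π⊥ = 7-11·τ' ≈ 9.118406 ∉ [0.8, 1.6) ⇒ out
candidate 4: (m,n)=(2,4) → π∥ = 2+4·τ ≈ 22.770330, π⊥ = 2+4·τ' ≈ 1.229670 ∈ [0.8, 1.6) ⇒ IN Λ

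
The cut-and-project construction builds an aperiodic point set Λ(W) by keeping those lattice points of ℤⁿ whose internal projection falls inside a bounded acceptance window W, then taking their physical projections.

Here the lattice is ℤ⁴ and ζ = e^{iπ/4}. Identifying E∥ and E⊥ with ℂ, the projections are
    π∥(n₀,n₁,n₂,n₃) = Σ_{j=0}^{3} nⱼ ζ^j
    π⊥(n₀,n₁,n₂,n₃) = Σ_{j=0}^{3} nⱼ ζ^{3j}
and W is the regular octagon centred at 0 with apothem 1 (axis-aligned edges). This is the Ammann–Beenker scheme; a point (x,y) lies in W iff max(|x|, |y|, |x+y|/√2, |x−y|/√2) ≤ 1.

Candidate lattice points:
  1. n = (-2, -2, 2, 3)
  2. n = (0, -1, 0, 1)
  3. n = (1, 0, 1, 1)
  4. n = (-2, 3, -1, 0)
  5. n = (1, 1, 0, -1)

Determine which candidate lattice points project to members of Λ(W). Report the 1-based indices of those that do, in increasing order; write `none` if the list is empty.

5

With ζ = e^{iπ/4} the internal vectors are ζ^0,ζ^3,ζ^6,ζ^9.
#1 (-2, -2, 2, 3): internal (1.53553, -1.29289); octagon support 2.00000 vs apothem 1 → ∉ W
#2 (0, -1, 0, 1): internal (1.41421, 0.00000); octagon support 1.41421 vs apothem 1 → ∉ W
#3 (1, 0, 1, 1): internal (1.70711, -0.29289); octagon support 1.70711 vs apothem 1 → ∉ W
#4 (-2, 3, -1, 0): internal (-4.12132, 3.12132); octagon support 5.12132 vs apothem 1 → ∉ W
#5 (1, 1, 0, -1): internal (-0.41421, 0.00000); octagon support 0.41421 vs apothem 1 → ∈ W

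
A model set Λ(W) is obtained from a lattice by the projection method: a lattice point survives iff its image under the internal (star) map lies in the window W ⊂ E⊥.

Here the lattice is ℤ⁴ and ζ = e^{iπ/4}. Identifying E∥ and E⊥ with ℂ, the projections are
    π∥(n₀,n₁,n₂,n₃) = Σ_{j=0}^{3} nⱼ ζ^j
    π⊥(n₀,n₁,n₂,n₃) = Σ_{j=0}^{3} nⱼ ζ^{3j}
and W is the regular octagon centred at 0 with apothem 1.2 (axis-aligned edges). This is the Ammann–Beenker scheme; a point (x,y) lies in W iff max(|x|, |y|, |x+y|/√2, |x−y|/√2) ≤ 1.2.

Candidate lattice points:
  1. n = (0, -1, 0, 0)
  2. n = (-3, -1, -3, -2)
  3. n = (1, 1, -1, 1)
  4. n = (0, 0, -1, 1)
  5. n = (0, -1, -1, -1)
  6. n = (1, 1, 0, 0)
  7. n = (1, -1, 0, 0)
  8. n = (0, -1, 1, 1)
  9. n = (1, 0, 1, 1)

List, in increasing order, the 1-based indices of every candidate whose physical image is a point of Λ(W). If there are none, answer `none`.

1, 5, 6

Internal map: ζ^{3j} for j=0..3 gives (1,0), (−√2/2,√2/2), (0,−1), (√2/2,√2/2).
#1 (0, -1, 0, 0): internal (0.70711, -0.70711); octagon support 1.00000 vs apothem 1.2 → ∈ W
#2 (-3, -1, -3, -2): internal (-3.70711, 0.87868); octagon support 3.70711 vs apothem 1.2 → ∉ W
#3 (1, 1, -1, 1): internal (1.00000, 2.41421); octagon support 2.41421 vs apothem 1.2 → ∉ W
#4 (0, 0, -1, 1): internal (0.70711, 1.70711); octagon support 1.70711 vs apothem 1.2 → ∉ W
#5 (0, -1, -1, -1): internal (0.00000, -0.41421); octagon support 0.41421 vs apothem 1.2 → ∈ W
#6 (1, 1, 0, 0): internal (0.29289, 0.70711); octagon support 0.70711 vs apothem 1.2 → ∈ W
#7 (1, -1, 0, 0): internal (1.70711, -0.70711); octagon support 1.70711 vs apothem 1.2 → ∉ W
#8 (0, -1, 1, 1): internal (1.41421, -1.00000); octagon support 1.70711 vs apothem 1.2 → ∉ W
#9 (1, 0, 1, 1): internal (1.70711, -0.29289); octagon support 1.70711 vs apothem 1.2 → ∉ W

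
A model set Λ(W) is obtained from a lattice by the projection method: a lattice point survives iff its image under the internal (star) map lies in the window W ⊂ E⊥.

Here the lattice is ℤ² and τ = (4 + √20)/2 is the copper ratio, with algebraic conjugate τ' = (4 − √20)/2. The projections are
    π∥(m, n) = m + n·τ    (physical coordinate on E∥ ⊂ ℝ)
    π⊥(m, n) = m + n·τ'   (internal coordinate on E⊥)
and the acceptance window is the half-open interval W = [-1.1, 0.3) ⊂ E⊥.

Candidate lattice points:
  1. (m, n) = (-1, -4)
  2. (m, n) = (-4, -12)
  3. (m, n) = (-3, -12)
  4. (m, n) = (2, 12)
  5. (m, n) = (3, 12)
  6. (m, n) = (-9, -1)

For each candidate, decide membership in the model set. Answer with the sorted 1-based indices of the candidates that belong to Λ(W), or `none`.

1, 3, 4, 5

Compute τ' = (4−√20)/2 = -0.23607, so π⊥(m,n) = m -0.23607·n.
[1] lift (-1,-4): star map gives -0.05573; window check -1.1 ≤ -0.05573 < 0.3 is true → IN Λ
[2] lift (-4,-12): star map gives -1.16718; window check -1.1 ≤ -1.16718 < 0.3 is false → out
[3] lift (-3,-12): star map gives -0.16718; window check -1.1 ≤ -0.16718 < 0.3 is true → IN Λ
[4] lift (2,12): star map gives -0.83282; window check -1.1 ≤ -0.83282 < 0.3 is true → IN Λ
[5] lift (3,12): star map gives 0.16718; window check -1.1 ≤ 0.16718 < 0.3 is true → IN Λ
[6] lift (-9,-1): star map gives -8.76393; window check -1.1 ≤ -8.76393 < 0.3 is false → out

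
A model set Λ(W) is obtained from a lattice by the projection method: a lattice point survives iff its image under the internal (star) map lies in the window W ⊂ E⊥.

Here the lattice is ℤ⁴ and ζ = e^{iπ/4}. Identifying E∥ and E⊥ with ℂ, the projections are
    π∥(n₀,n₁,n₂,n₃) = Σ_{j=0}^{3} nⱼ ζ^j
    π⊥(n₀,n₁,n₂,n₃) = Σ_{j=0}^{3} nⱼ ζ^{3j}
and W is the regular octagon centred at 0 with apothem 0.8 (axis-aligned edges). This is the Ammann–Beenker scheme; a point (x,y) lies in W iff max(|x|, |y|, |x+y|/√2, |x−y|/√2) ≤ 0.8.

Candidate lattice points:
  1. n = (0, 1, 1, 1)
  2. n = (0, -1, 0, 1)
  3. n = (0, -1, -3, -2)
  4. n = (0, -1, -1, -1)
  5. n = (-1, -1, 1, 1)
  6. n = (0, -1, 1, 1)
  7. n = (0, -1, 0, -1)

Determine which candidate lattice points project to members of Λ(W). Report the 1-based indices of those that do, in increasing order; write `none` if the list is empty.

π⊥(n) = n₀ + n₁ζ³ + n₂ζ⁶ + n₃ζ⁹ where ζ = e^{iπ/4}.
candidate 1: n = (0, 1, 1, 1) → π⊥ ≈ (+0.00000, +0.41421); max(|x|,|y|,|x±y|/√2) = 0.41421 ≤ 0.8 ⇒ ∈ W
candidate 2: n = (0, -1, 0, 1) → π⊥ ≈ (+1.41421, +0.00000); max(|x|,|y|,|x±y|/√2) = 1.41421 > 0.8 ⇒ ∉ W
candidate 3: n = (0, -1, -3, -2) → π⊥ ≈ (-0.70711, +0.87868); max(|x|,|y|,|x±y|/√2) = 1.12132 > 0.8 ⇒ ∉ W
candidate 4: n = (0, -1, -1, -1) → π⊥ ≈ (+0.00000, -0.41421); max(|x|,|y|,|x±y|/√2) = 0.41421 ≤ 0.8 ⇒ ∈ W
candidate 5: n = (-1, -1, 1, 1) → π⊥ ≈ (+0.41421, -1.00000); max(|x|,|y|,|x±y|/√2) = 1.00000 > 0.8 ⇒ ∉ W
candidate 6: n = (0, -1, 1, 1) → π⊥ ≈ (+1.41421, -1.00000); max(|x|,|y|,|x±y|/√2) = 1.70711 > 0.8 ⇒ ∉ W
candidate 7: n = (0, -1, 0, -1) → π⊥ ≈ (+0.00000, -1.41421); max(|x|,|y|,|x±y|/√2) = 1.41421 > 0.8 ⇒ ∉ W

1, 4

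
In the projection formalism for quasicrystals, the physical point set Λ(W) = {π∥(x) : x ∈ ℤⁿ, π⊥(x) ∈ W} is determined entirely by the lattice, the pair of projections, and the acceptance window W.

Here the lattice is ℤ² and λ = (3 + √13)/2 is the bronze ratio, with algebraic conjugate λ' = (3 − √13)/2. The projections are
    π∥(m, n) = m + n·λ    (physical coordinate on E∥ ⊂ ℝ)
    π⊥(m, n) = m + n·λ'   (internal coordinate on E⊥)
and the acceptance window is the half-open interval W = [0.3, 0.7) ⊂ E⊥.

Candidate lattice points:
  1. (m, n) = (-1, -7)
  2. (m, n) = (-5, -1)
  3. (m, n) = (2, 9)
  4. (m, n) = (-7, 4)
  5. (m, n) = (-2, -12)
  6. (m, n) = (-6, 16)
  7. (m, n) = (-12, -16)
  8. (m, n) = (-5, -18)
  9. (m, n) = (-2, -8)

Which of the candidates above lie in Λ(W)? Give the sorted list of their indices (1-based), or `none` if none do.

λ' = (3−√13)/2 ≈ -0.3028.
[1] lift (-1,-7): star map gives 1.1194; window check 0.3 ≤ 1.1194 < 0.7 is false → out
[2] lift (-5,-1): star map gives -4.6972; window check 0.3 ≤ -4.6972 < 0.7 is false → out
[3] lift (2,9): star map gives -0.7250; window check 0.3 ≤ -0.7250 < 0.7 is false → out
[4] lift (-7,4): star map gives -8.2111; window check 0.3 ≤ -8.2111 < 0.7 is false → out
[5] lift (-2,-12): star map gives 1.6333; window check 0.3 ≤ 1.6333 < 0.7 is false → out
[6] lift (-6,16): star map gives -10.8444; window check 0.3 ≤ -10.8444 < 0.7 is false → out
[7] lift (-12,-16): star map gives -7.1556; window check 0.3 ≤ -7.1556 < 0.7 is false → out
[8] lift (-5,-18): star map gives 0.4500; window check 0.3 ≤ 0.4500 < 0.7 is true → IN Λ
[9] lift (-2,-8): star map gives 0.4222; window check 0.3 ≤ 0.4222 < 0.7 is true → IN Λ

8, 9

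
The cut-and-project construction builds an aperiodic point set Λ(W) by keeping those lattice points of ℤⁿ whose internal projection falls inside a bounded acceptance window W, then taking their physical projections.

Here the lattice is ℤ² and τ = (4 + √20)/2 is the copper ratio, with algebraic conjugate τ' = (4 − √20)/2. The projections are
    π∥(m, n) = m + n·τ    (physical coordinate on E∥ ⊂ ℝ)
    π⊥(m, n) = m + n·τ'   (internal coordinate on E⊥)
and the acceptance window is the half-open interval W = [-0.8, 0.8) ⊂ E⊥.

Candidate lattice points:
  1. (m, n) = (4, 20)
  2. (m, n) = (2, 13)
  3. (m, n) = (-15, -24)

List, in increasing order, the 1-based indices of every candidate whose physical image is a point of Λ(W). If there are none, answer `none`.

1

Compute τ' = (4−√20)/2 = -0.23607, so π⊥(m,n) = m -0.23607·n.
#1 (4,20): internal coord 4 + (20)·τ' = -0.72136; -0.72136 ∈ [-0.8, 0.8) → IN Λ
#2 (2,13): internal coord 2 + (13)·τ' = -1.06888; -1.06888 ∉ [-0.8, 0.8) → out
#3 (-15,-24): internal coord -15 + (-24)·τ' = -9.33437; -9.33437 ∉ [-0.8, 0.8) → out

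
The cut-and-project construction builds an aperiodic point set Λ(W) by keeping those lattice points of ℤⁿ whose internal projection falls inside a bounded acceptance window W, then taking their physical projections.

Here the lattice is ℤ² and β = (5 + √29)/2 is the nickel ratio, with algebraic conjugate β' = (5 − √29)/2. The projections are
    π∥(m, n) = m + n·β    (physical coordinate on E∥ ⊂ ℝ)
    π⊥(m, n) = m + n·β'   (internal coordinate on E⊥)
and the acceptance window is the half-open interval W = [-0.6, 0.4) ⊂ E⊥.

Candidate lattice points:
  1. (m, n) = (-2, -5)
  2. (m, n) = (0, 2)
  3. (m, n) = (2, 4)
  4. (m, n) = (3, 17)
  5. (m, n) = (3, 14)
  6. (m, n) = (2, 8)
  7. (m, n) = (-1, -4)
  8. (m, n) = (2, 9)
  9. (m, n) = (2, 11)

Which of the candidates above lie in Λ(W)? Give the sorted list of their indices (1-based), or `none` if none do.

2, 4, 5, 7, 8, 9

Numerically β ≈ 5.1926 and β' = −1/β ≈ -0.1926.
#1 (-2,-5): internal coord -2 + (-5)·β' = -1.0371; -1.0371 ∉ [-0.6, 0.4) → out
#2 (0,2): internal coord 0 + (2)·β' = -0.3852; -0.3852 ∈ [-0.6, 0.4) → IN Λ
#3 (2,4): internal coord 2 + (4)·β' = +1.2297; +1.2297 ∉ [-0.6, 0.4) → out
#4 (3,17): internal coord 3 + (17)·β' = -0.2739; -0.2739 ∈ [-0.6, 0.4) → IN Λ
#5 (3,14): internal coord 3 + (14)·β' = +0.3038; +0.3038 ∈ [-0.6, 0.4) → IN Λ
#6 (2,8): internal coord 2 + (8)·β' = +0.4593; +0.4593 ∉ [-0.6, 0.4) → out
#7 (-1,-4): internal coord -1 + (-4)·β' = -0.2297; -0.2297 ∈ [-0.6, 0.4) → IN Λ
#8 (2,9): internal coord 2 + (9)·β' = +0.2668; +0.2668 ∈ [-0.6, 0.4) → IN Λ
#9 (2,11): internal coord 2 + (11)·β' = -0.1184; -0.1184 ∈ [-0.6, 0.4) → IN Λ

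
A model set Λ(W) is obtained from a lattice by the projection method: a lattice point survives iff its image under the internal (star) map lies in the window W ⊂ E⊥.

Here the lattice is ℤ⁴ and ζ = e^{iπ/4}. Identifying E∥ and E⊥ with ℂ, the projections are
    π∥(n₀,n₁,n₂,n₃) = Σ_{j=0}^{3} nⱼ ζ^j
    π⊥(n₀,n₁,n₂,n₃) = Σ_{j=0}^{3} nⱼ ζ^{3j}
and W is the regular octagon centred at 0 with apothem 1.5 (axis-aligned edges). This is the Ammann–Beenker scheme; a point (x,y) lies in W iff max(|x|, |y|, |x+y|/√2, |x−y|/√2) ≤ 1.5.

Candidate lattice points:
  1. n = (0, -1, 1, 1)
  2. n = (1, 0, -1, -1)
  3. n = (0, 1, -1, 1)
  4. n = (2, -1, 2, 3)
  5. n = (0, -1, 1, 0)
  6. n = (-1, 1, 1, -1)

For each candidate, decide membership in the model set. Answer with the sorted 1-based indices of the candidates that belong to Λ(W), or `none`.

π⊥(n) = n₀ + n₁ζ³ + n₂ζ⁶ + n₃ζ⁹ where ζ = e^{iπ/4}.
#1 (0, -1, 1, 1): internal (1.41421, -1.00000); octagon support 1.70711 vs apothem 1.5 → ∉ W
#2 (1, 0, -1, -1): internal (0.29289, 0.29289); octagon support 0.41421 vs apothem 1.5 → ∈ W
#3 (0, 1, -1, 1): internal (0.00000, 2.41421); octagon support 2.41421 vs apothem 1.5 → ∉ W
#4 (2, -1, 2, 3): internal (4.82843, -0.58579); octagon support 4.82843 vs apothem 1.5 → ∉ W
#5 (0, -1, 1, 0): internal (0.70711, -1.70711); octagon support 1.70711 vs apothem 1.5 → ∉ W
#6 (-1, 1, 1, -1): internal (-2.41421, -1.00000); octagon support 2.41421 vs apothem 1.5 → ∉ W

2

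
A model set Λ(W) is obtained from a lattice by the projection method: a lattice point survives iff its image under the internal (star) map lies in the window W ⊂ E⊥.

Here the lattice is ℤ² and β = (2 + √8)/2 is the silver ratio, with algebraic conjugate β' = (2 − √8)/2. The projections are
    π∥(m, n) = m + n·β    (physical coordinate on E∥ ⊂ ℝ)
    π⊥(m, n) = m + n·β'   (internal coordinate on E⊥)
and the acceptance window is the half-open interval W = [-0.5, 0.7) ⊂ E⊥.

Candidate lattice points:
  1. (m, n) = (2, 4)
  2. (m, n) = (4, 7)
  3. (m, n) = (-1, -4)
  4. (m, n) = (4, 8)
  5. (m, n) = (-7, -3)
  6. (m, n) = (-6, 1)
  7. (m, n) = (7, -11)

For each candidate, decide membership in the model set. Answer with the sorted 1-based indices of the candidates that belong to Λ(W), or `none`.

β' = (2−√8)/2 ≈ -0.414214.
[1] lift (2,4): star map gives 0.343146; window check -0.5 ≤ 0.343146 < 0.7 is true → IN Λ
[2] lift (4,7): star map gives 1.100505; window check -0.5 ≤ 1.100505 < 0.7 is false → out
[3] lift (-1,-4): star map gives 0.656854; window check -0.5 ≤ 0.656854 < 0.7 is true → IN Λ
[4] lift (4,8): star map gives 0.686292; window check -0.5 ≤ 0.686292 < 0.7 is true → IN Λ
[5] lift (-7,-3): star map gives -5.757359; window check -0.5 ≤ -5.757359 < 0.7 is false → out
[6] lift (-6,1): star map gives -6.414214; window check -0.5 ≤ -6.414214 < 0.7 is false → out
[7] lift (7,-11): star map gives 11.556349; window check -0.5 ≤ 11.556349 < 0.7 is false → out

1, 3, 4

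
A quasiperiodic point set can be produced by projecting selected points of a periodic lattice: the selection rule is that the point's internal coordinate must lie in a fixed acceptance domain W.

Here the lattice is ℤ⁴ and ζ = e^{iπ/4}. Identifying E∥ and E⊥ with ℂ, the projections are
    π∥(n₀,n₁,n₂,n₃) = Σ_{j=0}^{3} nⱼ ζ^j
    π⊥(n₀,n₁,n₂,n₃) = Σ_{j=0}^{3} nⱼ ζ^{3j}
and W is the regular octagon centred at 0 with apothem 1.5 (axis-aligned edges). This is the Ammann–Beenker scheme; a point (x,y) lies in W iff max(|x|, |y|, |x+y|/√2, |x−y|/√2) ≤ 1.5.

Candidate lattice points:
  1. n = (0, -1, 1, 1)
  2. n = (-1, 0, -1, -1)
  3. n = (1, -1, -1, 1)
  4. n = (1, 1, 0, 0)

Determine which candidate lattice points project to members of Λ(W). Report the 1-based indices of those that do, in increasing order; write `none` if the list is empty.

Internal map: ζ^{3j} for j=0..3 gives (1,0), (−√2/2,√2/2), (0,−1), (√2/2,√2/2).
#1 (0, -1, 1, 1): internal (1.414214, -1.000000); octagon support 1.707107 vs apothem 1.5 → ∉ W
#2 (-1, 0, -1, -1): internal (-1.707107, 0.292893); octagon support 1.707107 vs apothem 1.5 → ∉ W
#3 (1, -1, -1, 1): internal (2.414214, 1.000000); octagon support 2.414214 vs apothem 1.5 → ∉ W
#4 (1, 1, 0, 0): internal (0.292893, 0.707107); octagon support 0.707107 vs apothem 1.5 → ∈ W

4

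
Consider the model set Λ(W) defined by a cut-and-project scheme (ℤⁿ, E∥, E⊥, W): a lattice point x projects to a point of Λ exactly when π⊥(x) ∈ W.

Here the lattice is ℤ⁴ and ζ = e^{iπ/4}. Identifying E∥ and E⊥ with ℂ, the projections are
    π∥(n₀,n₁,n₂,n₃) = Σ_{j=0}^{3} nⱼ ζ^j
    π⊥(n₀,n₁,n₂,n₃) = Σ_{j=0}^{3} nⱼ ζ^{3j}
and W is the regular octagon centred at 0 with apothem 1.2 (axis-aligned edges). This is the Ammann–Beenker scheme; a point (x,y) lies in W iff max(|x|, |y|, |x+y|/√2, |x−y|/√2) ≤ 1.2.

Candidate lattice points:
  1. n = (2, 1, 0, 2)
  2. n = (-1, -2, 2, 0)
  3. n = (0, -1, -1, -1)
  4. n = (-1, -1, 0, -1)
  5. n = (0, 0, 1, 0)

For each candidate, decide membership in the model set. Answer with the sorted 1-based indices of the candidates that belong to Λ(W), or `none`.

3, 5

π⊥(n) = n₀ + n₁ζ³ + n₂ζ⁶ + n₃ζ⁹ where ζ = e^{iπ/4}.
candidate 1: n = (2, 1, 0, 2) → π⊥ ≈ (+2.7071, +2.1213); max(|x|,|y|,|x±y|/√2) = 3.4142 > 1.2 ⇒ ∉ W
candidate 2: n = (-1, -2, 2, 0) → π⊥ ≈ (+0.4142, -3.4142); max(|x|,|y|,|x±y|/√2) = 3.4142 > 1.2 ⇒ ∉ W
candidate 3: n = (0, -1, -1, -1) → π⊥ ≈ (+0.0000, -0.4142); max(|x|,|y|,|x±y|/√2) = 0.4142 ≤ 1.2 ⇒ ∈ W
candidate 4: n = (-1, -1, 0, -1) → π⊥ ≈ (-1.0000, -1.4142); max(|x|,|y|,|x±y|/√2) = 1.7071 > 1.2 ⇒ ∉ W
candidate 5: n = (0, 0, 1, 0) → π⊥ ≈ (+0.0000, -1.0000); max(|x|,|y|,|x±y|/√2) = 1.0000 ≤ 1.2 ⇒ ∈ W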